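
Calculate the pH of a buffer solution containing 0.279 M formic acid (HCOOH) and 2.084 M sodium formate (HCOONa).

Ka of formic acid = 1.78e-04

pKa = -log(1.78e-04) = 3.75. pH = pKa + log([A⁻]/[HA]) = 3.75 + log(2.084/0.279)

pH = 4.62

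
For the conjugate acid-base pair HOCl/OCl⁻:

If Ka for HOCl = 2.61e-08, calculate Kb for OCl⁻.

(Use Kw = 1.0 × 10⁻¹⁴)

For a conjugate pair Ka × Kb = Kw, so Kb = Kw/Ka = 1.0 × 10⁻¹⁴ / 2.61e-08 = 3.83e-07.

K_b = 3.83e-07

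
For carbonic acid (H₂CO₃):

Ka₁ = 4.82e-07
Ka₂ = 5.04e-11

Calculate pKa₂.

pKa₂ = -log(Ka₂) = -log(5.04e-11) = 10.30.

pK_{a2} = 10.30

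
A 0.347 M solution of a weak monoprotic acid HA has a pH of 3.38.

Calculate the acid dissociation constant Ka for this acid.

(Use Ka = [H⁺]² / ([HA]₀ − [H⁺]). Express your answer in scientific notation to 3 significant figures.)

[H⁺] = 10^(−pH) = 10^(−3.38) = 4.169e-04 M. For HA ⇌ H⁺ + A⁻, Ka = [H⁺][A⁻]/[HA] = [H⁺]² / ([HA]₀ − [H⁺]) = (4.169e-04)² / (0.347 − 4.169e-04) = 5.01e-07.

K_a = 5.01e-07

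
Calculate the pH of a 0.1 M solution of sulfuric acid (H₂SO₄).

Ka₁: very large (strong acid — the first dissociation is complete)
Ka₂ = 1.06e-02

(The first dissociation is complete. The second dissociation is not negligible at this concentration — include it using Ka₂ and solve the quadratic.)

First dissociation is complete: [H⁺]₀ = [HSO₄⁻]₀ = C = 0.1 M. Second dissociation HSO₄⁻ ⇌ H⁺ + SO₄²⁻: let x = [SO₄²⁻]. Ka₂ = (C + x)·x / (C − x) = 1.06e-02 → x² + (C + Ka₂)·x − Ka₂·C = 0 → x² + 0.11060·x − 1.060e-03 = 0. x = (−0.11060 + √(0.11060² + 4 × 1.060e-03)) / 2 = 8.8723e-03 M. [H⁺] = C + x = 0.1 + 8.8723e-03 = 1.0887e-01 M. pH = -log(1.0887e-01) = 0.96.

pH = 0.96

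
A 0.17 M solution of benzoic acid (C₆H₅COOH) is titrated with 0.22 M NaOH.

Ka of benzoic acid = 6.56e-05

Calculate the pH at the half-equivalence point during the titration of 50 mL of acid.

At half-equivalence [HA] = [A⁻], so Henderson-Hasselbalch gives pH = pKa = -log(6.56e-05) = 4.18.

pH = pKa = 4.18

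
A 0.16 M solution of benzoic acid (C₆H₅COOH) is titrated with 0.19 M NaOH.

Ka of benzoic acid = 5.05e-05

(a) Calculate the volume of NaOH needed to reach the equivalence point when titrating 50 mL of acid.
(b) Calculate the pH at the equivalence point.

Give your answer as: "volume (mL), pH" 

moles acid = 0.16 × 50/1000 = 0.008 mol; V_base = moles/0.19 × 1000 = 42.1 mL. At equivalence only the conjugate base is present: [A⁻] = 0.008/0.092 = 8.6857e-02 M. Kb = Kw/Ka = 1.98e-10; [OH⁻] = √(Kb × [A⁻]) = 4.1472e-06; pOH = 5.38; pH = 14 - pOH = 8.62.

V = 42.1 mL, pH = 8.62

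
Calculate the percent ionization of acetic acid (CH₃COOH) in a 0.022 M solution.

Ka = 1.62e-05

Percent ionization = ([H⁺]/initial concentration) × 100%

Using Ka equilibrium: x² + Ka×x - Ka×C = 0. Solving: [H⁺] = 5.8895e-04. Percent = (5.8895e-04/0.022) × 100

Percent ionization = 2.68%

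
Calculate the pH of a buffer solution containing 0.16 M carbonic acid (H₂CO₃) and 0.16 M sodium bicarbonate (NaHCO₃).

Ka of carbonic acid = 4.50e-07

pKa = -log(4.50e-07) = 6.35. pH = pKa + log([A⁻]/[HA]) = 6.35 + log(0.16/0.16)

pH = 6.35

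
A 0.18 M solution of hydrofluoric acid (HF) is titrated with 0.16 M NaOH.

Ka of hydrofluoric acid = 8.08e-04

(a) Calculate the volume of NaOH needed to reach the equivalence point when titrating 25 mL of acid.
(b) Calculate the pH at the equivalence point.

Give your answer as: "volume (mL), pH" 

moles acid = 0.18 × 25/1000 = 0.0045 mol; V_base = moles/0.16 × 1000 = 28.1 mL. At equivalence only the conjugate base is present: [A⁻] = 0.0045/0.053 = 8.4706e-02 M. Kb = Kw/Ka = 1.24e-11; [OH⁻] = √(Kb × [A⁻]) = 1.0239e-06; pOH = 5.99; pH = 14 - pOH = 8.01.

V = 28.1 mL, pH = 8.01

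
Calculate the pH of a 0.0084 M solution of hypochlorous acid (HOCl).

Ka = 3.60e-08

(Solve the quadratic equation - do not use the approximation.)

x² + Ka×x - Ka×C = 0. Using quadratic formula: [H⁺] = 1.7372e-05

pH = 4.76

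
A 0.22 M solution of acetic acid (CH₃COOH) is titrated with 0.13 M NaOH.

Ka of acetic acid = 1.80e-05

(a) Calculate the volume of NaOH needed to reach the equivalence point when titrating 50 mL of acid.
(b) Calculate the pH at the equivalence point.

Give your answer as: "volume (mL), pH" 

moles acid = 0.22 × 50/1000 = 0.011 mol; V_base = moles/0.13 × 1000 = 84.6 mL. At equivalence only the conjugate base is present: [A⁻] = 0.011/0.135 = 8.1714e-02 M. Kb = Kw/Ka = 5.56e-10; [OH⁻] = √(Kb × [A⁻]) = 6.7377e-06; pOH = 5.17; pH = 14 - pOH = 8.83.

V = 84.6 mL, pH = 8.83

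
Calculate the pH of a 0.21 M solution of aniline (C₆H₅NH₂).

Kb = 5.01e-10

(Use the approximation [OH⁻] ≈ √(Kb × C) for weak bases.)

[OH⁻] = √(Kb × C) = √(5.01e-10 × 0.21) = 1.0257e-05. pOH = 4.99, pH = 14 - pOH

pH = 9.01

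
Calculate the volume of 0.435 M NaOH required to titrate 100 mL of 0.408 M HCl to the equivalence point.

At equivalence: moles acid = moles base. moles HCl = 0.408 × 100/1000 = 0.0408 mol. V_base = moles / 0.435 × 1000 = 93.8 mL.

V_{base} = 93.8 mL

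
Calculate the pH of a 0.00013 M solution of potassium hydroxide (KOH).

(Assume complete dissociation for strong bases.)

[OH⁻] = 0.00013 M for strong base. pOH = -log[OH⁻] = 3.89, pH = 14 - pOH

pH = 10.11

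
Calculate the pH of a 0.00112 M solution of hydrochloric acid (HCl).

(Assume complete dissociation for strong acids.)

[H⁺] = 0.00112 M for strong acid. pH = -log[H⁺] = -log(0.00112)

pH = 2.95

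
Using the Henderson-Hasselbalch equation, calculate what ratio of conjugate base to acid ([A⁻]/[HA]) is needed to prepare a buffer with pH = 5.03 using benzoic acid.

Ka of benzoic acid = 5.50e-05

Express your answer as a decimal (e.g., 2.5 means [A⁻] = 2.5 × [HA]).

pKa = -log(5.50e-05) = 4.2596. pH = pKa + log([A⁻]/[HA]), so log([A⁻]/[HA]) = pH − pKa = 5.03 − 4.2596 = 0.7704. [A⁻]/[HA] = 10^(0.7704) = 5.89

[A⁻]/[HA] = 5.89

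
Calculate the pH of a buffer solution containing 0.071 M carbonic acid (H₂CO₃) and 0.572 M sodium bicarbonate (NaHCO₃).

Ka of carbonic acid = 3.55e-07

pKa = -log(3.55e-07) = 6.45. pH = pKa + log([A⁻]/[HA]) = 6.45 + log(0.572/0.071)

pH = 7.36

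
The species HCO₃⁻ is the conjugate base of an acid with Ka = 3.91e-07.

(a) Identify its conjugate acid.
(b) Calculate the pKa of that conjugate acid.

(a) The conjugate acid is formed by adding one H⁺ to HCO₃⁻, giving H₂CO₃. (b) pKa = -log(Ka) = -log(3.91e-07) = 6.41.

Conjugate acid: H₂CO₃; pK_a = 6.41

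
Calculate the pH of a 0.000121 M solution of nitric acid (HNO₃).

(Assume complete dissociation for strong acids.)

[H⁺] = 0.000121 M for strong acid. pH = -log[H⁺] = -log(0.000121)

pH = 3.92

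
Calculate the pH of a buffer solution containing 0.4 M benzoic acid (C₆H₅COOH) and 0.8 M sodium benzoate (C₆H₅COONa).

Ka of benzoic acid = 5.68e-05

pKa = -log(5.68e-05) = 4.25. pH = pKa + log([A⁻]/[HA]) = 4.25 + log(0.8/0.4)

pH = 4.55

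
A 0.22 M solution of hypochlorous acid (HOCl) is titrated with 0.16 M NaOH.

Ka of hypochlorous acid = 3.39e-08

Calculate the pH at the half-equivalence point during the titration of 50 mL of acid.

At half-equivalence [HA] = [A⁻], so Henderson-Hasselbalch gives pH = pKa = -log(3.39e-08) = 7.47.

pH = pKa = 7.47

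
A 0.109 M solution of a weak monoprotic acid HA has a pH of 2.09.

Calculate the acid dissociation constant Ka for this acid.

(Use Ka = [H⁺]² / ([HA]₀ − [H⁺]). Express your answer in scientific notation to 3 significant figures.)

[H⁺] = 10^(−pH) = 10^(−2.09) = 8.128e-03 M. For HA ⇌ H⁺ + A⁻, Ka = [H⁺][A⁻]/[HA] = [H⁺]² / ([HA]₀ − [H⁺]) = (8.128e-03)² / (0.109 − 8.128e-03) = 6.55e-04.

K_a = 6.55e-04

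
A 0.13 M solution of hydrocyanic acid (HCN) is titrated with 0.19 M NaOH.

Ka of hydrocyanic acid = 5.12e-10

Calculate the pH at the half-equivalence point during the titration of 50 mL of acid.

At half-equivalence [HA] = [A⁻], so Henderson-Hasselbalch gives pH = pKa = -log(5.12e-10) = 9.29.

pH = pKa = 9.29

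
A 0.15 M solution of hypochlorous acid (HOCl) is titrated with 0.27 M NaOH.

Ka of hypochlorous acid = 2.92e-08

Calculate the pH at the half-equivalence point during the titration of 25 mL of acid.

At half-equivalence [HA] = [A⁻], so Henderson-Hasselbalch gives pH = pKa = -log(2.92e-08) = 7.53.

pH = pKa = 7.53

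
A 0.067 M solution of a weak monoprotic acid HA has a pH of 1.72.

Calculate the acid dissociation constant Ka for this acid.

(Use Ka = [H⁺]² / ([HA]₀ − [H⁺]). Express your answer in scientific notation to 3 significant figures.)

[H⁺] = 10^(−pH) = 10^(−1.72) = 1.905e-02 M. For HA ⇌ H⁺ + A⁻, Ka = [H⁺][A⁻]/[HA] = [H⁺]² / ([HA]₀ − [H⁺]) = (1.905e-02)² / (0.067 − 1.905e-02) = 7.57e-03.

K_a = 7.57e-03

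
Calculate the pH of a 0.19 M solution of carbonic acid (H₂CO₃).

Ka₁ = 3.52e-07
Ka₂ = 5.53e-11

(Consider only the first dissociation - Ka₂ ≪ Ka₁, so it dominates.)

First dissociation dominates. From Ka₁ = [H⁺][HA⁻]/[H₂A], x² + Ka₁·x − Ka₁·C = 0 with C = 0.19 M and Ka₁ = 3.52e-07. Solving: [H⁺] = (−Ka₁ + √(Ka₁² + 4·Ka₁·C)) / 2 = 2.5844e-04 M. pH = -log(2.5844e-04) = 3.59.

pH = 3.59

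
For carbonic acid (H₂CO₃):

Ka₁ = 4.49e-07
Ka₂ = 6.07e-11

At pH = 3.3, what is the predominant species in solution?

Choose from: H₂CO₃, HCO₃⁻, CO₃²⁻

pKa₁ = 6.35, pKa₂ = 10.22. For a polyprotic acid the predominant species crosses at each pKa: below pKa_n the protonated form dominates, above it the deprotonated form does. At pH = 3.3, the predominant species is H₂CO₃.

H₂CO₃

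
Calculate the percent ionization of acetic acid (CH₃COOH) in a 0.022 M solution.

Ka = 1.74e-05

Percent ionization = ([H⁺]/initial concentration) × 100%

Using Ka equilibrium: x² + Ka×x - Ka×C = 0. Solving: [H⁺] = 6.1007e-04. Percent = (6.1007e-04/0.022) × 100

Percent ionization = 2.77%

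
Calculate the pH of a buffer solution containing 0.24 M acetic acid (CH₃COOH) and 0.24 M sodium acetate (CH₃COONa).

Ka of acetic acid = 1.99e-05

pKa = -log(1.99e-05) = 4.70. pH = pKa + log([A⁻]/[HA]) = 4.70 + log(0.24/0.24)

pH = 4.70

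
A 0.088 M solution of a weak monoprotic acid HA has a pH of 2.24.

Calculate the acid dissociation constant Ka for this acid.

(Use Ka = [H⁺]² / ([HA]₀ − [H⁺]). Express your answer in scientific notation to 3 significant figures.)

[H⁺] = 10^(−pH) = 10^(−2.24) = 5.754e-03 M. For HA ⇌ H⁺ + A⁻, Ka = [H⁺][A⁻]/[HA] = [H⁺]² / ([HA]₀ − [H⁺]) = (5.754e-03)² / (0.088 − 5.754e-03) = 4.03e-04.

K_a = 4.03e-04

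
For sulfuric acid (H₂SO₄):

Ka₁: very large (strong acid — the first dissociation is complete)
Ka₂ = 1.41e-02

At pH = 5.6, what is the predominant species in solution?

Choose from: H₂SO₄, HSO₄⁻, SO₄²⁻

The first dissociation is complete, so H₂SO₄ itself is never the predominant species in water; pKa₂ = -log(1.41e-02) = 1.85. For a polyprotic acid the predominant species crosses at each pKa: below pKa_n the protonated form dominates, above it the deprotonated form does. At pH = 5.6, the predominant species is SO₄²⁻.

SO₄²⁻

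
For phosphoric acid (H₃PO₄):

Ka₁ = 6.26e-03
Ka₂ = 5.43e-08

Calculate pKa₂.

pKa₂ = -log(Ka₂) = -log(5.43e-08) = 7.27.

pK_{a2} = 7.27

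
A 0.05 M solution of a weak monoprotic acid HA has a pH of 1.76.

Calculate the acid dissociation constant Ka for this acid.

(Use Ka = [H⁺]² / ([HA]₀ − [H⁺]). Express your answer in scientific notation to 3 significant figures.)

[H⁺] = 10^(−pH) = 10^(−1.76) = 1.738e-02 M. For HA ⇌ H⁺ + A⁻, Ka = [H⁺][A⁻]/[HA] = [H⁺]² / ([HA]₀ − [H⁺]) = (1.738e-02)² / (0.05 − 1.738e-02) = 9.26e-03.

K_a = 9.26e-03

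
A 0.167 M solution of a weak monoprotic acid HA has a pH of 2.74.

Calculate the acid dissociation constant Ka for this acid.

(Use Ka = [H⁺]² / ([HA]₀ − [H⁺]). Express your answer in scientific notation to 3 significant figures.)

[H⁺] = 10^(−pH) = 10^(−2.74) = 1.820e-03 M. For HA ⇌ H⁺ + A⁻, Ka = [H⁺][A⁻]/[HA] = [H⁺]² / ([HA]₀ − [H⁺]) = (1.820e-03)² / (0.167 − 1.820e-03) = 2.00e-05.

K_a = 2.00e-05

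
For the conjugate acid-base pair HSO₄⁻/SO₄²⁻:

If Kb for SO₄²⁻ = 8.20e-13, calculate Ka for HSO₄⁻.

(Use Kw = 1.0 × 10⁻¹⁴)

For a conjugate pair Ka × Kb = Kw, so Ka = Kw/Kb = 1.0 × 10⁻¹⁴ / 8.20e-13 = 1.22e-02.

K_a = 1.22e-02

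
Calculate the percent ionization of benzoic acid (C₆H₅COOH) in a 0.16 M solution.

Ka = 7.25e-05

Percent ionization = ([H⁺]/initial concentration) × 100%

Using Ka equilibrium: x² + Ka×x - Ka×C = 0. Solving: [H⁺] = 3.3698e-03. Percent = (3.3698e-03/0.16) × 100

Percent ionization = 2.11%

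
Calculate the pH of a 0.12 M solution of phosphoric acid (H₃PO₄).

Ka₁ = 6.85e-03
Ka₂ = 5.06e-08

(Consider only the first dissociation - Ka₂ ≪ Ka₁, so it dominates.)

First dissociation dominates. From Ka₁ = [H⁺][HA⁻]/[H₂A], x² + Ka₁·x − Ka₁·C = 0 with C = 0.12 M and Ka₁ = 6.85e-03. Solving: [H⁺] = (−Ka₁ + √(Ka₁² + 4·Ka₁·C)) / 2 = 2.5449e-02 M. pH = -log(2.5449e-02) = 1.59.

pH = 1.59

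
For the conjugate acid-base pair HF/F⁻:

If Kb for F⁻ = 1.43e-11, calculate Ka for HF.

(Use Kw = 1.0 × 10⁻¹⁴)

For a conjugate pair Ka × Kb = Kw, so Ka = Kw/Kb = 1.0 × 10⁻¹⁴ / 1.43e-11 = 6.99e-04.

K_a = 6.99e-04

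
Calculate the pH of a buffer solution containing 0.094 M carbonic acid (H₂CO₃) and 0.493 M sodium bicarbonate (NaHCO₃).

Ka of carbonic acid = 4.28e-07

pKa = -log(4.28e-07) = 6.37. pH = pKa + log([A⁻]/[HA]) = 6.37 + log(0.493/0.094)

pH = 7.09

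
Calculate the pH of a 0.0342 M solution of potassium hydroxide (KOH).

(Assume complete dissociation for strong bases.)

[OH⁻] = 0.0342 M for strong base. pOH = -log[OH⁻] = 1.47, pH = 14 - pOH

pH = 12.53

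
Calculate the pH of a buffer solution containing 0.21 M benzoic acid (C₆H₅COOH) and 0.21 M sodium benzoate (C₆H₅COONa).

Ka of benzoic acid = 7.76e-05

pKa = -log(7.76e-05) = 4.11. pH = pKa + log([A⁻]/[HA]) = 4.11 + log(0.21/0.21)

pH = 4.11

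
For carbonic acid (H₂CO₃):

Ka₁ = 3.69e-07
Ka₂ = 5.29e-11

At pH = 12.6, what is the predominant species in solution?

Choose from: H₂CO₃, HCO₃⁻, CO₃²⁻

pKa₁ = 6.43, pKa₂ = 10.28. For a polyprotic acid the predominant species crosses at each pKa: below pKa_n the protonated form dominates, above it the deprotonated form does. At pH = 12.6, the predominant species is CO₃²⁻.

CO₃²⁻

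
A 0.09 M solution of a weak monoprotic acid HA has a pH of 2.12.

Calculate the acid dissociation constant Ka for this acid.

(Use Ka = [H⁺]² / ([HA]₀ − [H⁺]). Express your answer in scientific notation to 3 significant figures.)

[H⁺] = 10^(−pH) = 10^(−2.12) = 7.586e-03 M. For HA ⇌ H⁺ + A⁻, Ka = [H⁺][A⁻]/[HA] = [H⁺]² / ([HA]₀ − [H⁺]) = (7.586e-03)² / (0.09 − 7.586e-03) = 6.98e-04.

K_a = 6.98e-04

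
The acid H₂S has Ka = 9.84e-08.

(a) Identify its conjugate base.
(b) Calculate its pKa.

(a) The conjugate base is formed by removing one H⁺ from H₂S, giving HS⁻. (b) pKa = -log(Ka) = -log(9.84e-08) = 7.01.

Conjugate base: HS⁻; pK_a = 7.01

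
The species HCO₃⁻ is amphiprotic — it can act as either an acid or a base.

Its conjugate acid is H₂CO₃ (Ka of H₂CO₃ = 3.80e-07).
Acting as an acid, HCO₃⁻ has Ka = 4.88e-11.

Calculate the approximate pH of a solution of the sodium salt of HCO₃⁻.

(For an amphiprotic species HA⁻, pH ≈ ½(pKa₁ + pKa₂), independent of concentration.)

pKa₁ = -log(3.80e-07) = 6.42; pKa₂ = -log(4.88e-11) = 10.31. For an amphiprotic species, pH ≈ ½(pKa₁ + pKa₂) = ½(6.42 + 10.31) = 8.37.

pH = 8.37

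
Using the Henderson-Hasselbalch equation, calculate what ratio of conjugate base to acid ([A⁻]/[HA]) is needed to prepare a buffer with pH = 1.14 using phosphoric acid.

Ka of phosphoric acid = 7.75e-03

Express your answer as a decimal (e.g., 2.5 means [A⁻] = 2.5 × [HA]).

pKa = -log(7.75e-03) = 2.1107. pH = pKa + log([A⁻]/[HA]), so log([A⁻]/[HA]) = pH − pKa = 1.14 − 2.1107 = -0.9707. [A⁻]/[HA] = 10^(-0.9707) = 0.107

[A⁻]/[HA] = 0.107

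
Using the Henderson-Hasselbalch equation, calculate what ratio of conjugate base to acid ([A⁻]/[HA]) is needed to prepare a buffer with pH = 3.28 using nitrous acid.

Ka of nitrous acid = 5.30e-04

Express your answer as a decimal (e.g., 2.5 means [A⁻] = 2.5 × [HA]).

pKa = -log(5.30e-04) = 3.2757. pH = pKa + log([A⁻]/[HA]), so log([A⁻]/[HA]) = pH − pKa = 3.28 − 3.2757 = 0.0043. [A⁻]/[HA] = 10^(0.0043) = 1.01

[A⁻]/[HA] = 1.01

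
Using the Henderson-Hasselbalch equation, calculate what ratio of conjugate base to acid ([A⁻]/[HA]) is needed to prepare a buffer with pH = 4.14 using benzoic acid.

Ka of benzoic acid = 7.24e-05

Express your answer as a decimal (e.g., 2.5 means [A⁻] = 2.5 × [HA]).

pKa = -log(7.24e-05) = 4.1403. pH = pKa + log([A⁻]/[HA]), so log([A⁻]/[HA]) = pH − pKa = 4.14 − 4.1403 = -0.0003. [A⁻]/[HA] = 10^(-0.0003) = 0.999

[A⁻]/[HA] = 0.999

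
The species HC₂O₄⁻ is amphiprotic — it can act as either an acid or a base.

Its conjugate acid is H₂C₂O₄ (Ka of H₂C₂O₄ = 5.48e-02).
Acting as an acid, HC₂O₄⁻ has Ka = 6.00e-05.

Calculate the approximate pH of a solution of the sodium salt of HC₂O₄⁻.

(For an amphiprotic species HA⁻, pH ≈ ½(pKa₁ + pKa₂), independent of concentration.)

pKa₁ = -log(5.48e-02) = 1.26; pKa₂ = -log(6.00e-05) = 4.22. For an amphiprotic species, pH ≈ ½(pKa₁ + pKa₂) = ½(1.26 + 4.22) = 2.74.

pH = 2.74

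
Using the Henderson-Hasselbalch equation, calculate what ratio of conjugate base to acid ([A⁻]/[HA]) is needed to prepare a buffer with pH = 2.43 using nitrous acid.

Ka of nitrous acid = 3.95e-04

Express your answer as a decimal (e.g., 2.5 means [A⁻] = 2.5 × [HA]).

pKa = -log(3.95e-04) = 3.4034. pH = pKa + log([A⁻]/[HA]), so log([A⁻]/[HA]) = pH − pKa = 2.43 − 3.4034 = -0.9734. [A⁻]/[HA] = 10^(-0.9734) = 0.106

[A⁻]/[HA] = 0.106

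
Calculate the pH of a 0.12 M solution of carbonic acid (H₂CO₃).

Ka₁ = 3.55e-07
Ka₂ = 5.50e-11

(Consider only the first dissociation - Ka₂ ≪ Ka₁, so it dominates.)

First dissociation dominates. From Ka₁ = [H⁺][HA⁻]/[H₂A], x² + Ka₁·x − Ka₁·C = 0 with C = 0.12 M and Ka₁ = 3.55e-07. Solving: [H⁺] = (−Ka₁ + √(Ka₁² + 4·Ka₁·C)) / 2 = 2.0622e-04 M. pH = -log(2.0622e-04) = 3.69.

pH = 3.69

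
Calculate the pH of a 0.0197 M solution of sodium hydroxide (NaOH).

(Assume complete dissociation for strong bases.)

[OH⁻] = 0.0197 M for strong base. pOH = -log[OH⁻] = 1.71, pH = 14 - pOH

pH = 12.29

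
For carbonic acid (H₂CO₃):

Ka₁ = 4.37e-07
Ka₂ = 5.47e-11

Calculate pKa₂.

pKa₂ = -log(Ka₂) = -log(5.47e-11) = 10.26.

pK_{a2} = 10.26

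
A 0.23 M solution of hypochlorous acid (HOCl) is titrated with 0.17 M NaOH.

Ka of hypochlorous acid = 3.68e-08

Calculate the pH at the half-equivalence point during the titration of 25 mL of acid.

At half-equivalence [HA] = [A⁻], so Henderson-Hasselbalch gives pH = pKa = -log(3.68e-08) = 7.43.

pH = pKa = 7.43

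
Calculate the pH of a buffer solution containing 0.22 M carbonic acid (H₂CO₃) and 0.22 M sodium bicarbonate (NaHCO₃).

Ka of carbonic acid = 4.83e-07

pKa = -log(4.83e-07) = 6.32. pH = pKa + log([A⁻]/[HA]) = 6.32 + log(0.22/0.22)

pH = 6.32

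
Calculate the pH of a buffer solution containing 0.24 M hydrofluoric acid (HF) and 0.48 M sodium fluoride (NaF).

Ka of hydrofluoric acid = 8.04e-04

pKa = -log(8.04e-04) = 3.09. pH = pKa + log([A⁻]/[HA]) = 3.09 + log(0.48/0.24)

pH = 3.40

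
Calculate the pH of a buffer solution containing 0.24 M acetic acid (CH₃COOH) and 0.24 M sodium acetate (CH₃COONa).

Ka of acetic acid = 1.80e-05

pKa = -log(1.80e-05) = 4.74. pH = pKa + log([A⁻]/[HA]) = 4.74 + log(0.24/0.24)

pH = 4.74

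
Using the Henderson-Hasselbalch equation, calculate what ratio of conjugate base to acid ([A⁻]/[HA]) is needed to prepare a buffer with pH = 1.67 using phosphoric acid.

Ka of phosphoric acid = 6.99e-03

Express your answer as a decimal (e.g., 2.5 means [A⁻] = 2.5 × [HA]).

pKa = -log(6.99e-03) = 2.1555. pH = pKa + log([A⁻]/[HA]), so log([A⁻]/[HA]) = pH − pKa = 1.67 − 2.1555 = -0.4855. [A⁻]/[HA] = 10^(-0.4855) = 0.327

[A⁻]/[HA] = 0.327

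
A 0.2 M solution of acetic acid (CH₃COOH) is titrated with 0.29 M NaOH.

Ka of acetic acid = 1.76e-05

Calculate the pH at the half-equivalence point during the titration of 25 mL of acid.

At half-equivalence [HA] = [A⁻], so Henderson-Hasselbalch gives pH = pKa = -log(1.76e-05) = 4.75.

pH = pKa = 4.75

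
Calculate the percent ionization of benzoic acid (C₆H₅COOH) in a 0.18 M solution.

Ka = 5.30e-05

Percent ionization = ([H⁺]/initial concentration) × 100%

Using Ka equilibrium: x² + Ka×x - Ka×C = 0. Solving: [H⁺] = 3.0623e-03. Percent = (3.0623e-03/0.18) × 100

Percent ionization = 1.7%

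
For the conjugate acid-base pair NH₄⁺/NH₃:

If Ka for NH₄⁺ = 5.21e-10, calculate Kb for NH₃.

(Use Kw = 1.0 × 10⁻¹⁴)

For a conjugate pair Ka × Kb = Kw, so Kb = Kw/Ka = 1.0 × 10⁻¹⁴ / 5.21e-10 = 1.92e-05.

K_b = 1.92e-05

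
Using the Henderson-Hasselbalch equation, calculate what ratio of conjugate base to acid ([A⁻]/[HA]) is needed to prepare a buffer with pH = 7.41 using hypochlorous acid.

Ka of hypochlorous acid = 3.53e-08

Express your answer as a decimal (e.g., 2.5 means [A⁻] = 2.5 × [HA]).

pKa = -log(3.53e-08) = 7.4522. pH = pKa + log([A⁻]/[HA]), so log([A⁻]/[HA]) = pH − pKa = 7.41 − 7.4522 = -0.0422. [A⁻]/[HA] = 10^(-0.0422) = 0.907

[A⁻]/[HA] = 0.907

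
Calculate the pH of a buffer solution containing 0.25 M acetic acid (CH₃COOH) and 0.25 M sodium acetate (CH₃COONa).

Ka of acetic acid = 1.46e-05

pKa = -log(1.46e-05) = 4.84. pH = pKa + log([A⁻]/[HA]) = 4.84 + log(0.25/0.25)

pH = 4.84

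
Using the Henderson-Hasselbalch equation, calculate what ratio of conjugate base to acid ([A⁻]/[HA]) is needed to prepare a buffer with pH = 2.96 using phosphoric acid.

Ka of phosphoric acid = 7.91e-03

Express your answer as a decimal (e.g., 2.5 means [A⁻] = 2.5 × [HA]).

pKa = -log(7.91e-03) = 2.1018. pH = pKa + log([A⁻]/[HA]), so log([A⁻]/[HA]) = pH − pKa = 2.96 − 2.1018 = 0.8582. [A⁻]/[HA] = 10^(0.8582) = 7.21

[A⁻]/[HA] = 7.21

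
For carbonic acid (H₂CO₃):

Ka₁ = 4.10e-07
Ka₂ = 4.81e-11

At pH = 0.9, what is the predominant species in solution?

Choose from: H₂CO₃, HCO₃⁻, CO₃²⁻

pKa₁ = 6.39, pKa₂ = 10.32. For a polyprotic acid the predominant species crosses at each pKa: below pKa_n the protonated form dominates, above it the deprotonated form does. At pH = 0.9, the predominant species is H₂CO₃.

H₂CO₃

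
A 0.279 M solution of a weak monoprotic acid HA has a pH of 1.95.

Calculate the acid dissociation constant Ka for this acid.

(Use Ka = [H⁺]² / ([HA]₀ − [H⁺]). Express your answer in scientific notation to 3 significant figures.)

[H⁺] = 10^(−pH) = 10^(−1.95) = 1.122e-02 M. For HA ⇌ H⁺ + A⁻, Ka = [H⁺][A⁻]/[HA] = [H⁺]² / ([HA]₀ − [H⁺]) = (1.122e-02)² / (0.279 − 1.122e-02) = 4.70e-04.

K_a = 4.70e-04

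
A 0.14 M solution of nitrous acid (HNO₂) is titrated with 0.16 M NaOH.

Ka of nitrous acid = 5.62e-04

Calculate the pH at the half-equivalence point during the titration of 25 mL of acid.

At half-equivalence [HA] = [A⁻], so Henderson-Hasselbalch gives pH = pKa = -log(5.62e-04) = 3.25.

pH = pKa = 3.25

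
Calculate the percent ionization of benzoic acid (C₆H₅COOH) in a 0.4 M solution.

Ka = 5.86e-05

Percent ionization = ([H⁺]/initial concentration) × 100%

Using Ka equilibrium: x² + Ka×x - Ka×C = 0. Solving: [H⁺] = 4.8123e-03. Percent = (4.8123e-03/0.4) × 100

Percent ionization = 1.2%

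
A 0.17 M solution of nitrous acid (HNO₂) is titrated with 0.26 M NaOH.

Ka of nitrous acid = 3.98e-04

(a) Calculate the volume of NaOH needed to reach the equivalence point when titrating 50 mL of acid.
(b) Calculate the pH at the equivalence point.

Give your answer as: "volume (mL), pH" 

moles acid = 0.17 × 50/1000 = 0.0085 mol; V_base = moles/0.26 × 1000 = 32.7 mL. At equivalence only the conjugate base is present: [A⁻] = 0.0085/0.083 = 1.0279e-01 M. Kb = Kw/Ka = 2.51e-11; [OH⁻] = √(Kb × [A⁻]) = 1.6071e-06; pOH = 5.79; pH = 14 - pOH = 8.21.

V = 32.7 mL, pH = 8.21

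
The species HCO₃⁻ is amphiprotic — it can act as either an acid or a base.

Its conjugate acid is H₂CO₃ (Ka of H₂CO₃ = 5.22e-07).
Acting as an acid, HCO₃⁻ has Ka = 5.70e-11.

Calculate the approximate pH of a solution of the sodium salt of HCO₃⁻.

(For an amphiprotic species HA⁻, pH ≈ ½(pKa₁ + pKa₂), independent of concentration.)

pKa₁ = -log(5.22e-07) = 6.28; pKa₂ = -log(5.70e-11) = 10.24. For an amphiprotic species, pH ≈ ½(pKa₁ + pKa₂) = ½(6.28 + 10.24) = 8.26.

pH = 8.26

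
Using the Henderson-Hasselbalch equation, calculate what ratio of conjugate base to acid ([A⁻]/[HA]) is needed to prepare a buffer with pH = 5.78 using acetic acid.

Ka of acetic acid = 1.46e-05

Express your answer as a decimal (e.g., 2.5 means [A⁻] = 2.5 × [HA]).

pKa = -log(1.46e-05) = 4.8356. pH = pKa + log([A⁻]/[HA]), so log([A⁻]/[HA]) = pH − pKa = 5.78 − 4.8356 = 0.9444. [A⁻]/[HA] = 10^(0.9444) = 8.80

[A⁻]/[HA] = 8.80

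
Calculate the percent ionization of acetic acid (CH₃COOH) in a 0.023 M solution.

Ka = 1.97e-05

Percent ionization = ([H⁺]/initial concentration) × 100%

Using Ka equilibrium: x² + Ka×x - Ka×C = 0. Solving: [H⁺] = 6.6335e-04. Percent = (6.6335e-04/0.023) × 100

Percent ionization = 2.88%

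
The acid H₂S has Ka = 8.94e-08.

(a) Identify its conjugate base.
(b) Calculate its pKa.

(a) The conjugate base is formed by removing one H⁺ from H₂S, giving HS⁻. (b) pKa = -log(Ka) = -log(8.94e-08) = 7.05.

Conjugate base: HS⁻; pK_a = 7.05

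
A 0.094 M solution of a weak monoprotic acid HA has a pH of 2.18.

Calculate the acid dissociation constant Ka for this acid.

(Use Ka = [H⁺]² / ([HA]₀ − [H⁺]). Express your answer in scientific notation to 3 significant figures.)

[H⁺] = 10^(−pH) = 10^(−2.18) = 6.607e-03 M. For HA ⇌ H⁺ + A⁻, Ka = [H⁺][A⁻]/[HA] = [H⁺]² / ([HA]₀ − [H⁺]) = (6.607e-03)² / (0.094 − 6.607e-03) = 4.99e-04.

K_a = 4.99e-04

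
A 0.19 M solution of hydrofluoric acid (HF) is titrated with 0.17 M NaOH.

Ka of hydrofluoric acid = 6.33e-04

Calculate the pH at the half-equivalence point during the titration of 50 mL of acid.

At half-equivalence [HA] = [A⁻], so Henderson-Hasselbalch gives pH = pKa = -log(6.33e-04) = 3.20.

pH = pKa = 3.20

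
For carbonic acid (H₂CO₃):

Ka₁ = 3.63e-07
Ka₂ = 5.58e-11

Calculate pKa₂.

pKa₂ = -log(Ka₂) = -log(5.58e-11) = 10.25.

pK_{a2} = 10.25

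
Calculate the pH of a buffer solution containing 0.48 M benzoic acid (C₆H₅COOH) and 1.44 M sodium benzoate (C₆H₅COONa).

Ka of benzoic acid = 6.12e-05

pKa = -log(6.12e-05) = 4.21. pH = pKa + log([A⁻]/[HA]) = 4.21 + log(1.44/0.48)

pH = 4.69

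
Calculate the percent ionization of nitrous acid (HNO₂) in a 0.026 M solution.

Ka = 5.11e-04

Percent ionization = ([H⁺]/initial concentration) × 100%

Using Ka equilibrium: x² + Ka×x - Ka×C = 0. Solving: [H⁺] = 3.3984e-03. Percent = (3.3984e-03/0.026) × 100

Percent ionization = 13.1%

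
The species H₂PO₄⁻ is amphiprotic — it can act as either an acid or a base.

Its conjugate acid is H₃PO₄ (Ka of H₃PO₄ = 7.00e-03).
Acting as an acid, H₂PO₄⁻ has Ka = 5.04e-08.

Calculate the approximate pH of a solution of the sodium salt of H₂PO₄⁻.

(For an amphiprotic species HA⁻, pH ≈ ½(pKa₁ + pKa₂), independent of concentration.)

pKa₁ = -log(7.00e-03) = 2.15; pKa₂ = -log(5.04e-08) = 7.30. For an amphiprotic species, pH ≈ ½(pKa₁ + pKa₂) = ½(2.15 + 7.30) = 4.73.

pH = 4.73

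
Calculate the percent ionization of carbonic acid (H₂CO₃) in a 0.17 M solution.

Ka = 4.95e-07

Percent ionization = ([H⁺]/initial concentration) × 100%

Using Ka equilibrium: x² + Ka×x - Ka×C = 0. Solving: [H⁺] = 2.8984e-04. Percent = (2.8984e-04/0.17) × 100

Percent ionization = 0.17%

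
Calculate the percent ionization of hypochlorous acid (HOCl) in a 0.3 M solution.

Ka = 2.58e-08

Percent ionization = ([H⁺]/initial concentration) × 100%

Using Ka equilibrium: x² + Ka×x - Ka×C = 0. Solving: [H⁺] = 8.7964e-05. Percent = (8.7964e-05/0.3) × 100

Percent ionization = 0.0293%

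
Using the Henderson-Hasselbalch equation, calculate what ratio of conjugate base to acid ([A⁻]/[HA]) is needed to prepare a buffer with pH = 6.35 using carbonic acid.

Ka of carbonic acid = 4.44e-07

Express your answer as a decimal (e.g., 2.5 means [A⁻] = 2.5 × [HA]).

pKa = -log(4.44e-07) = 6.3526. pH = pKa + log([A⁻]/[HA]), so log([A⁻]/[HA]) = pH − pKa = 6.35 − 6.3526 = -0.0026. [A⁻]/[HA] = 10^(-0.0026) = 0.994

[A⁻]/[HA] = 0.994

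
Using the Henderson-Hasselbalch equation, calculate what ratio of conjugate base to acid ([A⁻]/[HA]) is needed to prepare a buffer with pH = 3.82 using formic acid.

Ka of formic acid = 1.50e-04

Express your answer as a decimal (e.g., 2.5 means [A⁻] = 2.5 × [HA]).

pKa = -log(1.50e-04) = 3.8239. pH = pKa + log([A⁻]/[HA]), so log([A⁻]/[HA]) = pH − pKa = 3.82 − 3.8239 = -0.0039. [A⁻]/[HA] = 10^(-0.0039) = 0.991

[A⁻]/[HA] = 0.991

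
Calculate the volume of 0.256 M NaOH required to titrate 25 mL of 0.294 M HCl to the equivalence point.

At equivalence: moles acid = moles base. moles HCl = 0.294 × 25/1000 = 0.00735 mol. V_base = moles / 0.256 × 1000 = 28.7 mL.

V_{base} = 28.7 mL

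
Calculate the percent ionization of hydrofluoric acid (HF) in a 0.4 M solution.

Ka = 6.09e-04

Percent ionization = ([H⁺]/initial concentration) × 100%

Using Ka equilibrium: x² + Ka×x - Ka×C = 0. Solving: [H⁺] = 1.5306e-02. Percent = (1.5306e-02/0.4) × 100

Percent ionization = 3.83%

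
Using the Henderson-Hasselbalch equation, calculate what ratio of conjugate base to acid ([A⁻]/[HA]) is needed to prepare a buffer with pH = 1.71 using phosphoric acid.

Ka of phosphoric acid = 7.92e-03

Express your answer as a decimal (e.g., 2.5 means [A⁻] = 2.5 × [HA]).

pKa = -log(7.92e-03) = 2.1013. pH = pKa + log([A⁻]/[HA]), so log([A⁻]/[HA]) = pH − pKa = 1.71 − 2.1013 = -0.3913. [A⁻]/[HA] = 10^(-0.3913) = 0.406

[A⁻]/[HA] = 0.406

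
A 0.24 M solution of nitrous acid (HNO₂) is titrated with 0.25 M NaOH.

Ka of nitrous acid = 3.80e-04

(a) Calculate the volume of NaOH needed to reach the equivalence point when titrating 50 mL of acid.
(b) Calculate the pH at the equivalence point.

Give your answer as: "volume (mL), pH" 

moles acid = 0.24 × 50/1000 = 0.012 mol; V_base = moles/0.25 × 1000 = 48.0 mL. At equivalence only the conjugate base is present: [A⁻] = 0.012/0.098 = 1.2245e-01 M. Kb = Kw/Ka = 2.63e-11; [OH⁻] = √(Kb × [A⁻]) = 1.7951e-06; pOH = 5.75; pH = 14 - pOH = 8.25.

V = 48.0 mL, pH = 8.25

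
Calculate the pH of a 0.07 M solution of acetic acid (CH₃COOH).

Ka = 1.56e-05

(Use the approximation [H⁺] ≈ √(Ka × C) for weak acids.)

[H⁺] = √(Ka × C) = √(1.56e-05 × 0.07) = 1.0450e-03. pH = -log(1.0450e-03)

pH = 2.98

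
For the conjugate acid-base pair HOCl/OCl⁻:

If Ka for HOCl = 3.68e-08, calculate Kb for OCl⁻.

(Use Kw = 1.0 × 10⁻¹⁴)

For a conjugate pair Ka × Kb = Kw, so Kb = Kw/Ka = 1.0 × 10⁻¹⁴ / 3.68e-08 = 2.72e-07.

K_b = 2.72e-07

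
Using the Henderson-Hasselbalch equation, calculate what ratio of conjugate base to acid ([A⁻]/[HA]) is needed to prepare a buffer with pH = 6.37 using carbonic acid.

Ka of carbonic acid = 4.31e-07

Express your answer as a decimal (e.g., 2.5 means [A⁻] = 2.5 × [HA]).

pKa = -log(4.31e-07) = 6.3655. pH = pKa + log([A⁻]/[HA]), so log([A⁻]/[HA]) = pH − pKa = 6.37 − 6.3655 = 0.0045. [A⁻]/[HA] = 10^(0.0045) = 1.01

[A⁻]/[HA] = 1.01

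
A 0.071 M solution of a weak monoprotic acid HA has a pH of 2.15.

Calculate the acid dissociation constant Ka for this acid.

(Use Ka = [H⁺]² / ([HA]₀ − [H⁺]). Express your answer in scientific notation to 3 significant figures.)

[H⁺] = 10^(−pH) = 10^(−2.15) = 7.079e-03 M. For HA ⇌ H⁺ + A⁻, Ka = [H⁺][A⁻]/[HA] = [H⁺]² / ([HA]₀ − [H⁺]) = (7.079e-03)² / (0.071 − 7.079e-03) = 7.84e-04.

K_a = 7.84e-04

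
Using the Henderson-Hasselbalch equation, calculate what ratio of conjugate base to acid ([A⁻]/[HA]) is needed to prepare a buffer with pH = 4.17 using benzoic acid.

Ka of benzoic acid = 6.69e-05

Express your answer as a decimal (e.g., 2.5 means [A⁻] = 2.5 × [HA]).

pKa = -log(6.69e-05) = 4.1746. pH = pKa + log([A⁻]/[HA]), so log([A⁻]/[HA]) = pH − pKa = 4.17 − 4.1746 = -0.0046. [A⁻]/[HA] = 10^(-0.0046) = 0.990

[A⁻]/[HA] = 0.990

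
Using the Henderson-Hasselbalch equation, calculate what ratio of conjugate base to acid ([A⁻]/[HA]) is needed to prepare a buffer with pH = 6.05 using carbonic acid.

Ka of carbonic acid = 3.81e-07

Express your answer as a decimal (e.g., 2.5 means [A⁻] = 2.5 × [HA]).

pKa = -log(3.81e-07) = 6.4191. pH = pKa + log([A⁻]/[HA]), so log([A⁻]/[HA]) = pH − pKa = 6.05 − 6.4191 = -0.3691. [A⁻]/[HA] = 10^(-0.3691) = 0.427

[A⁻]/[HA] = 0.427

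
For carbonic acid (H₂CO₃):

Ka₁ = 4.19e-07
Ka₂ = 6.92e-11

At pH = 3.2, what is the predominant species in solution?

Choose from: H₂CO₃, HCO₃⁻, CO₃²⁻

pKa₁ = 6.38, pKa₂ = 10.16. For a polyprotic acid the predominant species crosses at each pKa: below pKa_n the protonated form dominates, above it the deprotonated form does. At pH = 3.2, the predominant species is H₂CO₃.

H₂CO₃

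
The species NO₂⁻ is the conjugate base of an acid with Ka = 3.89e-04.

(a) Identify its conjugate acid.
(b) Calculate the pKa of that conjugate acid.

(a) The conjugate acid is formed by adding one H⁺ to NO₂⁻, giving HNO₂. (b) pKa = -log(Ka) = -log(3.89e-04) = 3.41.

Conjugate acid: HNO₂; pK_a = 3.41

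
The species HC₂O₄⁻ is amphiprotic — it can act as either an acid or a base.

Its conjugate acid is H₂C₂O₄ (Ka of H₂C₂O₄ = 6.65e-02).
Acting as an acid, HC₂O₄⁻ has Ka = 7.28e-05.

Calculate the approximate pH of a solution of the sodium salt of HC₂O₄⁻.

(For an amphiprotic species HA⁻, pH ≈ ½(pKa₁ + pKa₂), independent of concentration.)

pKa₁ = -log(6.65e-02) = 1.18; pKa₂ = -log(7.28e-05) = 4.14. For an amphiprotic species, pH ≈ ½(pKa₁ + pKa₂) = ½(1.18 + 4.14) = 2.66.

pH = 2.66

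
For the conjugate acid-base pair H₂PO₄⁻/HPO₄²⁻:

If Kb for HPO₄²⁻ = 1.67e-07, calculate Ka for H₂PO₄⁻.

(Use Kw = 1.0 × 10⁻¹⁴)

For a conjugate pair Ka × Kb = Kw, so Ka = Kw/Kb = 1.0 × 10⁻¹⁴ / 1.67e-07 = 5.99e-08.

K_a = 5.99e-08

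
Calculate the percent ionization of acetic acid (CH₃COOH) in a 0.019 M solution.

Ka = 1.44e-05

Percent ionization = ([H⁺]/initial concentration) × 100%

Using Ka equilibrium: x² + Ka×x - Ka×C = 0. Solving: [H⁺] = 5.1592e-04. Percent = (5.1592e-04/0.019) × 100

Percent ionization = 2.72%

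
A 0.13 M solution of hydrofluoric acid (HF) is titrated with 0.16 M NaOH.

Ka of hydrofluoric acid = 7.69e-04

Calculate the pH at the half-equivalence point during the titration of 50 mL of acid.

At half-equivalence [HA] = [A⁻], so Henderson-Hasselbalch gives pH = pKa = -log(7.69e-04) = 3.11.

pH = pKa = 3.11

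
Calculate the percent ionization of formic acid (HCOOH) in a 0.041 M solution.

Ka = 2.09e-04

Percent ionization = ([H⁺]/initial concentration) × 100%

Using Ka equilibrium: x² + Ka×x - Ka×C = 0. Solving: [H⁺] = 2.8247e-03. Percent = (2.8247e-03/0.041) × 100

Percent ionization = 6.89%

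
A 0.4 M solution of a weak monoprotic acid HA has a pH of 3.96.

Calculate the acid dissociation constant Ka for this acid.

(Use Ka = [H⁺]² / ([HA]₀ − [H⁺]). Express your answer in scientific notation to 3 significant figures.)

[H⁺] = 10^(−pH) = 10^(−3.96) = 1.096e-04 M. For HA ⇌ H⁺ + A⁻, Ka = [H⁺][A⁻]/[HA] = [H⁺]² / ([HA]₀ − [H⁺]) = (1.096e-04)² / (0.4 − 1.096e-04) = 3.01e-08.

K_a = 3.01e-08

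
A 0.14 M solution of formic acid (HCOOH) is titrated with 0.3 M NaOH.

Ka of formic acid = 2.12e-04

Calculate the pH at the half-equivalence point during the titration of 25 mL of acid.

At half-equivalence [HA] = [A⁻], so Henderson-Hasselbalch gives pH = pKa = -log(2.12e-04) = 3.67.

pH = pKa = 3.67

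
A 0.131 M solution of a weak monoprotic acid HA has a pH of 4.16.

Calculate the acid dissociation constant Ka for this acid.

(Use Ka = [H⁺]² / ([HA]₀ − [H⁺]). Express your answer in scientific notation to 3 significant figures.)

[H⁺] = 10^(−pH) = 10^(−4.16) = 6.918e-05 M. For HA ⇌ H⁺ + A⁻, Ka = [H⁺][A⁻]/[HA] = [H⁺]² / ([HA]₀ − [H⁺]) = (6.918e-05)² / (0.131 − 6.918e-05) = 3.66e-08.

K_a = 3.66e-08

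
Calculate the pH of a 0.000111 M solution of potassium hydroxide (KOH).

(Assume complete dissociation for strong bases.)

[OH⁻] = 0.000111 M for strong base. pOH = -log[OH⁻] = 3.95, pH = 14 - pOH

pH = 10.05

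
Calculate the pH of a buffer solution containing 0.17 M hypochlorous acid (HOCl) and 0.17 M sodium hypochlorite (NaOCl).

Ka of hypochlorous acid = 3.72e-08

pKa = -log(3.72e-08) = 7.43. pH = pKa + log([A⁻]/[HA]) = 7.43 + log(0.17/0.17)

pH = 7.43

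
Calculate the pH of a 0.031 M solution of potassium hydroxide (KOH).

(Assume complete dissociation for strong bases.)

[OH⁻] = 0.031 M for strong base. pOH = -log[OH⁻] = 1.51, pH = 14 - pOH

pH = 12.49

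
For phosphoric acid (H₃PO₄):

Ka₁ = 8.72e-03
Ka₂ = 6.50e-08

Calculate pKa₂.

pKa₂ = -log(Ka₂) = -log(6.50e-08) = 7.19.

pK_{a2} = 7.19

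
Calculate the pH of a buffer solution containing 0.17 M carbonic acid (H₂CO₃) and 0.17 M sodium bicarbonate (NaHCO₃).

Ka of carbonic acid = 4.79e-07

pKa = -log(4.79e-07) = 6.32. pH = pKa + log([A⁻]/[HA]) = 6.32 + log(0.17/0.17)

pH = 6.32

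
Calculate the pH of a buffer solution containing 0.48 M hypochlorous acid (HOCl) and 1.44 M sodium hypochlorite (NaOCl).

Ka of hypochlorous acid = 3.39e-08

pKa = -log(3.39e-08) = 7.47. pH = pKa + log([A⁻]/[HA]) = 7.47 + log(1.44/0.48)

pH = 7.95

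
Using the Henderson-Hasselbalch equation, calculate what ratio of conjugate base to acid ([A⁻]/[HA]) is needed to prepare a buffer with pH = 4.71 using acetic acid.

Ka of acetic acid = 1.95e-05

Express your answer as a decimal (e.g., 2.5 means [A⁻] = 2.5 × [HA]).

pKa = -log(1.95e-05) = 4.7100. pH = pKa + log([A⁻]/[HA]), so log([A⁻]/[HA]) = pH − pKa = 4.71 − 4.7100 = 0.0000. [A⁻]/[HA] = 10^(0.0000) = 1.00

[A⁻]/[HA] = 1.00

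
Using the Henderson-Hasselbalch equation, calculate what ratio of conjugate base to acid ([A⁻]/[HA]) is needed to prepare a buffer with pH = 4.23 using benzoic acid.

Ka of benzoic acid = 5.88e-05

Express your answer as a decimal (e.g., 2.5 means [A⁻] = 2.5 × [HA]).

pKa = -log(5.88e-05) = 4.2306. pH = pKa + log([A⁻]/[HA]), so log([A⁻]/[HA]) = pH − pKa = 4.23 − 4.2306 = -0.0006. [A⁻]/[HA] = 10^(-0.0006) = 0.999

[A⁻]/[HA] = 0.999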